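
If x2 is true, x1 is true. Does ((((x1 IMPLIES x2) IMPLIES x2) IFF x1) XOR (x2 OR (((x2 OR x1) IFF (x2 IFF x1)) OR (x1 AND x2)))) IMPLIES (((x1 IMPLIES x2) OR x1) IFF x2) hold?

true

x1 IMPLIES x2 = true IMPLIES true = true
(x1 IMPLIES x2) IMPLIES x2 = true IMPLIES true = true
((x1 IMPLIES x2) IMPLIES x2) IFF x1 = true IFF true = true
x2 OR x1 = true OR true = true
x2 IFF x1 = true IFF true = true
(x2 OR x1) IFF (x2 IFF x1) = true IFF true = true
x1 AND x2 = true AND true = true
((x2 OR x1) IFF (x2 IFF x1)) OR (x1 AND x2) = true OR true = true
x2 OR (((x2 OR x1) IFF (x2 IFF x1)) OR (x1 AND x2)) = true OR true = true
(((x1 IMPLIES x2) IMPLIES x2) IFF x1) XOR (x2 OR (((x2 OR x1) IFF (x2 IFF x1)) OR (x1 AND x2))) = true XOR true = false
x1 IMPLIES x2 = true IMPLIES true = true
(x1 IMPLIES x2) OR x1 = true OR true = true
((x1 IMPLIES x2) OR x1) IFF x2 = true IFF true = true
((((x1 IMPLIES x2) IMPLIES x2) IFF x1) XOR (x2 OR (((x2 OR x1) IFF (x2 IFF x1)) OR (x1 AND x2)))) IMPLIES (((x1 IMPLIES x2) OR x1) IFF x2) = false IMPLIES true = true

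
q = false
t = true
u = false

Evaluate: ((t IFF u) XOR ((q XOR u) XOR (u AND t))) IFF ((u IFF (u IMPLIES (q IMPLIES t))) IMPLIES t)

false

Substituting q=false, t=true, u=false:
t IFF u = true IFF false = false
q XOR u = false XOR false = false
u AND t = false AND true = false
(q XOR u) XOR (u AND t) = false XOR false = false
(t IFF u) XOR ((q XOR u) XOR (u AND t)) = false XOR false = false
q IMPLIES t = false IMPLIES true = true
u IMPLIES (q IMPLIES t) = false IMPLIES true = true
u IFF (u IMPLIES (q IMPLIES t)) = false IFF true = false
(u IFF (u IMPLIES (q IMPLIES t))) IMPLIES t = false IMPLIES true = true
((t IFF u) XOR ((q XOR u) XOR (u AND t))) IFF ((u IFF (u IMPLIES (q IMPLIES t))) IMPLIES t) = false IFF true = false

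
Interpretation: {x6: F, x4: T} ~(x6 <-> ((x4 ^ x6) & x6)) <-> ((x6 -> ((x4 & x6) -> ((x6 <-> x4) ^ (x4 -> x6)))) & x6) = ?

x4 ^ x6 = T ^ F = T
(x4 ^ x6) & x6 = T & F = F
x6 <-> ((x4 ^ x6) & x6) = F <-> F = T
~(x6 <-> ((x4 ^ x6) & x6)) = ~T = F
x4 & x6 = T & F = F
x6 <-> x4 = F <-> T = F
x4 -> x6 = T -> F = F
(x6 <-> x4) ^ (x4 -> x6) = F ^ F = F
(x4 & x6) -> ((x6 <-> x4) ^ (x4 -> x6)) = F -> F = T
x6 -> ((x4 & x6) -> ((x6 <-> x4) ^ (x4 -> x6))) = F -> T = T
(x6 -> ((x4 & x6) -> ((x6 <-> x4) ^ (x4 -> x6)))) & x6 = T & F = F
~(x6 <-> ((x4 ^ x6) & x6)) <-> ((x6 -> ((x4 & x6) -> ((x6 <-> x4) ^ (x4 -> x6)))) & x6) = F <-> F = T

T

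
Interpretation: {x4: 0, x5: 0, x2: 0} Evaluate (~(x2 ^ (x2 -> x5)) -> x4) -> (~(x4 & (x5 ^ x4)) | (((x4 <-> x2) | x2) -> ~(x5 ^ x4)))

Substituting x4=0, x5=0, x2=0:
x2 -> x5 = 0 -> 0 = 1
x2 ^ (x2 -> x5) = 0 ^ 1 = 1
~(x2 ^ (x2 -> x5)) = ~1 = 0
~(x2 ^ (x2 -> x5)) -> x4 = 0 -> 0 = 1
x5 ^ x4 = 0 ^ 0 = 0
x4 & (x5 ^ x4) = 0 & 0 = 0
~(x4 & (x5 ^ x4)) = ~0 = 1
x4 <-> x2 = 0 <-> 0 = 1
(x4 <-> x2) | x2 = 1 | 0 = 1
x5 ^ x4 = 0 ^ 0 = 0
~(x5 ^ x4) = ~0 = 1
((x4 <-> x2) | x2) -> ~(x5 ^ x4) = 1 -> 1 = 1
~(x4 & (x5 ^ x4)) | (((x4 <-> x2) | x2) -> ~(x5 ^ x4)) = 1 | 1 = 1
(~(x2 ^ (x2 -> x5)) -> x4) -> (~(x4 & (x5 ^ x4)) | (((x4 <-> x2) | x2) -> ~(x5 ^ x4))) = 1 -> 1 = 1

1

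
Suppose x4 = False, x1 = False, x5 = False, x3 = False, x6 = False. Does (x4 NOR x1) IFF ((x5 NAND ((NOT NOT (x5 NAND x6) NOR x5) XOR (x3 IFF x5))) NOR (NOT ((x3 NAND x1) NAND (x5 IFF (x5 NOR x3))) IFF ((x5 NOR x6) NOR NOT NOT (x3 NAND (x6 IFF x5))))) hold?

x4 NOR x1 = False NOR False = True
x5 NAND x6 = False NAND False = True
NOT (x5 NAND x6) = NOT True = False
NOT NOT (x5 NAND x6) = NOT False = True
NOT NOT (x5 NAND x6) NOR x5 = True NOR False = False
x3 IFF x5 = False IFF False = True
(NOT NOT (x5 NAND x6) NOR x5) XOR (x3 IFF x5) = False XOR True = True
x5 NAND ((NOT NOT (x5 NAND x6) NOR x5) XOR (x3 IFF x5)) = False NAND True = True
x3 NAND x1 = False NAND False = True
x5 NOR x3 = False NOR False = True
x5 IFF (x5 NOR x3) = False IFF True = False
(x3 NAND x1) NAND (x5 IFF (x5 NOR x3)) = True NAND False = True
NOT ((x3 NAND x1) NAND (x5 IFF (x5 NOR x3))) = NOT True = False
x5 NOR x6 = False NOR False = True
x6 IFF x5 = False IFF False = True
x3 NAND (x6 IFF x5) = False NAND True = True
NOT (x3 NAND (x6 IFF x5)) = NOT True = False
NOT NOT (x3 NAND (x6 IFF x5)) = NOT False = True
(x5 NOR x6) NOR NOT NOT (x3 NAND (x6 IFF x5)) = True NOR True = False
NOT ((x3 NAND x1) NAND (x5 IFF (x5 NOR x3))) IFF ((x5 NOR x6) NOR NOT NOT (x3 NAND (x6 IFF x5))) = False IFF False = True
(x5 NAND ((NOT NOT (x5 NAND x6) NOR x5) XOR (x3 IFF x5))) NOR (NOT ((x3 NAND x1) NAND (x5 IFF (x5 NOR x3))) IFF ((x5 NOR x6) NOR NOT NOT (x3 NAND (x6 IFF x5)))) = True NOR True = False
(x4 NOR x1) IFF ((x5 NAND ((NOT NOT (x5 NAND x6) NOR x5) XOR (x3 IFF x5))) NOR (NOT ((x3 NAND x1) NAND (x5 IFF (x5 NOR x3))) IFF ((x5 NOR x6) NOR NOT NOT (x3 NAND (x6 IFF x5))))) = True IFF False = False

False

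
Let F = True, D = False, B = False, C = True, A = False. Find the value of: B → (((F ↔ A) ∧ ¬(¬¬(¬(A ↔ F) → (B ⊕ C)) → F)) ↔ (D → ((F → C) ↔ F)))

Substituting F=True, D=False, B=False, C=True, A=False:
F ↔ A = True ↔ False = False
A ↔ F = False ↔ True = False
¬(A ↔ F) = ¬False = True
B ⊕ C = False ⊕ True = True
¬(A ↔ F) → (B ⊕ C) = True → True = True
¬(¬(A ↔ F) → (B ⊕ C)) = ¬True = False
¬¬(¬(A ↔ F) → (B ⊕ C)) = ¬False = True
¬¬(¬(A ↔ F) → (B ⊕ C)) → F = True → True = True
¬(¬¬(¬(A ↔ F) → (B ⊕ C)) → F) = ¬True = False
(F ↔ A) ∧ ¬(¬¬(¬(A ↔ F) → (B ⊕ C)) → F) = False ∧ False = False
F → C = True → True = True
(F → C) ↔ F = True ↔ True = True
D → ((F → C) ↔ F) = False → True = True
((F ↔ A) ∧ ¬(¬¬(¬(A ↔ F) → (B ⊕ C)) → F)) ↔ (D → ((F → C) ↔ F)) = False ↔ True = False
B → (((F ↔ A) ∧ ¬(¬¬(¬(A ↔ F) → (B ⊕ C)) → F)) ↔ (D → ((F → C) ↔ F))) = False → False = True

True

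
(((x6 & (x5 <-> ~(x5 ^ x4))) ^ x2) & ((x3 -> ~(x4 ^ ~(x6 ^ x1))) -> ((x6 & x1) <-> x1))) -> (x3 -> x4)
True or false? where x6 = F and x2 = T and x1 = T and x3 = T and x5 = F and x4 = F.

T

x5 ^ x4 = F ^ F = F
~(x5 ^ x4) = ~F = T
x5 <-> ~(x5 ^ x4) = F <-> T = F
x6 & (x5 <-> ~(x5 ^ x4)) = F & F = F
(x6 & (x5 <-> ~(x5 ^ x4))) ^ x2 = F ^ T = T
x6 ^ x1 = F ^ T = T
~(x6 ^ x1) = ~T = F
x4 ^ ~(x6 ^ x1) = F ^ F = F
~(x4 ^ ~(x6 ^ x1)) = ~F = T
x3 -> ~(x4 ^ ~(x6 ^ x1)) = T -> T = T
x6 & x1 = F & T = F
(x6 & x1) <-> x1 = F <-> T = F
(x3 -> ~(x4 ^ ~(x6 ^ x1))) -> ((x6 & x1) <-> x1) = T -> F = F
((x6 & (x5 <-> ~(x5 ^ x4))) ^ x2) & ((x3 -> ~(x4 ^ ~(x6 ^ x1))) -> ((x6 & x1) <-> x1)) = T & F = F
x3 -> x4 = T -> F = F
(((x6 & (x5 <-> ~(x5 ^ x4))) ^ x2) & ((x3 -> ~(x4 ^ ~(x6 ^ x1))) -> ((x6 & x1) <-> x1))) -> (x3 -> x4) = F -> F = T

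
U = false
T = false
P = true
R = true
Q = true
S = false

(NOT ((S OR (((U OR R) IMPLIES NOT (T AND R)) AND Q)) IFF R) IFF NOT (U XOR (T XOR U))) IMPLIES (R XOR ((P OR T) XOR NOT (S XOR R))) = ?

U OR R = false OR true = true
T AND R = false AND true = false
NOT (T AND R) = NOT false = true
(U OR R) IMPLIES NOT (T AND R) = true IMPLIES true = true
((U OR R) IMPLIES NOT (T AND R)) AND Q = true AND true = true
S OR (((U OR R) IMPLIES NOT (T AND R)) AND Q) = false OR true = true
(S OR (((U OR R) IMPLIES NOT (T AND R)) AND Q)) IFF R = true IFF true = true
NOT ((S OR (((U OR R) IMPLIES NOT (T AND R)) AND Q)) IFF R) = NOT true = false
T XOR U = false XOR false = false
U XOR (T XOR U) = false XOR false = false
NOT (U XOR (T XOR U)) = NOT false = true
NOT ((S OR (((U OR R) IMPLIES NOT (T AND R)) AND Q)) IFF R) IFF NOT (U XOR (T XOR U)) = false IFF true = false
P OR T = true OR false = true
S XOR R = false XOR true = true
NOT (S XOR R) = NOT true = false
(P OR T) XOR NOT (S XOR R) = true XOR false = true
R XOR ((P OR T) XOR NOT (S XOR R)) = true XOR true = false
(NOT ((S OR (((U OR R) IMPLIES NOT (T AND R)) AND Q)) IFF R) IFF NOT (U XOR (T XOR U))) IMPLIES (R XOR ((P OR T) XOR NOT (S XOR R))) = false IMPLIES false = true

true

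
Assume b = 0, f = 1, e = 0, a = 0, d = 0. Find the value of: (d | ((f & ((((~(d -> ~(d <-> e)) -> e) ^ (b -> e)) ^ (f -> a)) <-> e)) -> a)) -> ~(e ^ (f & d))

1

Substituting b=0, f=1, e=0, a=0, d=0:
d <-> e = 0 <-> 0 = 1
~(d <-> e) = ~1 = 0
d -> ~(d <-> e) = 0 -> 0 = 1
~(d -> ~(d <-> e)) = ~1 = 0
~(d -> ~(d <-> e)) -> e = 0 -> 0 = 1
b -> e = 0 -> 0 = 1
(~(d -> ~(d <-> e)) -> e) ^ (b -> e) = 1 ^ 1 = 0
f -> a = 1 -> 0 = 0
((~(d -> ~(d <-> e)) -> e) ^ (b -> e)) ^ (f -> a) = 0 ^ 0 = 0
(((~(d -> ~(d <-> e)) -> e) ^ (b -> e)) ^ (f -> a)) <-> e = 0 <-> 0 = 1
f & ((((~(d -> ~(d <-> e)) -> e) ^ (b -> e)) ^ (f -> a)) <-> e) = 1 & 1 = 1
(f & ((((~(d -> ~(d <-> e)) -> e) ^ (b -> e)) ^ (f -> a)) <-> e)) -> a = 1 -> 0 = 0
d | ((f & ((((~(d -> ~(d <-> e)) -> e) ^ (b -> e)) ^ (f -> a)) <-> e)) -> a) = 0 | 0 = 0
f & d = 1 & 0 = 0
e ^ (f & d) = 0 ^ 0 = 0
~(e ^ (f & d)) = ~0 = 1
(d | ((f & ((((~(d -> ~(d <-> e)) -> e) ^ (b -> e)) ^ (f -> a)) <-> e)) -> a)) -> ~(e ^ (f & d)) = 0 -> 1 = 1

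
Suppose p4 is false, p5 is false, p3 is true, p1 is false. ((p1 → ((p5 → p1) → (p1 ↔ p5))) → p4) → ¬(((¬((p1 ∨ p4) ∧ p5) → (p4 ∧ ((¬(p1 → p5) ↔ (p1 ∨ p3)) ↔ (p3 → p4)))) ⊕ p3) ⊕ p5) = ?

T

p5 → p1 = F → F = T
p1 ↔ p5 = F ↔ F = T
(p5 → p1) → (p1 ↔ p5) = T → T = T
p1 → ((p5 → p1) → (p1 ↔ p5)) = F → T = T
(p1 → ((p5 → p1) → (p1 ↔ p5))) → p4 = T → F = F
p1 ∨ p4 = F ∨ F = F
(p1 ∨ p4) ∧ p5 = F ∧ F = F
¬((p1 ∨ p4) ∧ p5) = ¬F = T
p1 → p5 = F → F = T
¬(p1 → p5) = ¬T = F
p1 ∨ p3 = F ∨ T = T
¬(p1 → p5) ↔ (p1 ∨ p3) = F ↔ T = F
p3 → p4 = T → F = F
(¬(p1 → p5) ↔ (p1 ∨ p3)) ↔ (p3 → p4) = F ↔ F = T
p4 ∧ ((¬(p1 → p5) ↔ (p1 ∨ p3)) ↔ (p3 → p4)) = F ∧ T = F
¬((p1 ∨ p4) ∧ p5) → (p4 ∧ ((¬(p1 → p5) ↔ (p1 ∨ p3)) ↔ (p3 → p4))) = T → F = F
(¬((p1 ∨ p4) ∧ p5) → (p4 ∧ ((¬(p1 → p5) ↔ (p1 ∨ p3)) ↔ (p3 → p4)))) ⊕ p3 = F ⊕ T = T
((¬((p1 ∨ p4) ∧ p5) → (p4 ∧ ((¬(p1 → p5) ↔ (p1 ∨ p3)) ↔ (p3 → p4)))) ⊕ p3) ⊕ p5 = T ⊕ F = T
¬(((¬((p1 ∨ p4) ∧ p5) → (p4 ∧ ((¬(p1 → p5) ↔ (p1 ∨ p3)) ↔ (p3 → p4)))) ⊕ p3) ⊕ p5) = ¬T = F
((p1 → ((p5 → p1) → (p1 ↔ p5))) → p4) → ¬(((¬((p1 ∨ p4) ∧ p5) → (p4 ∧ ((¬(p1 → p5) ↔ (p1 ∨ p3)) ↔ (p3 → p4)))) ⊕ p3) ⊕ p5) = F → F = T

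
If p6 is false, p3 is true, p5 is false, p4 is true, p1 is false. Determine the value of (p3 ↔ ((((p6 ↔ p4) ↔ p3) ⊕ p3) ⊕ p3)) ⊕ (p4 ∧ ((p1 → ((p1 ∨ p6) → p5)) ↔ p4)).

p6 ↔ p4 = False ↔ True = False
(p6 ↔ p4) ↔ p3 = False ↔ True = False
((p6 ↔ p4) ↔ p3) ⊕ p3 = False ⊕ True = True
(((p6 ↔ p4) ↔ p3) ⊕ p3) ⊕ p3 = True ⊕ True = False
p3 ↔ ((((p6 ↔ p4) ↔ p3) ⊕ p3) ⊕ p3) = True ↔ False = False
p1 ∨ p6 = False ∨ False = False
(p1 ∨ p6) → p5 = False → False = True
p1 → ((p1 ∨ p6) → p5) = False → True = True
(p1 → ((p1 ∨ p6) → p5)) ↔ p4 = True ↔ True = True
p4 ∧ ((p1 → ((p1 ∨ p6) → p5)) ↔ p4) = True ∧ True = True
(p3 ↔ ((((p6 ↔ p4) ↔ p3) ⊕ p3) ⊕ p3)) ⊕ (p4 ∧ ((p1 → ((p1 ∨ p6) → p5)) ↔ p4)) = False ⊕ True = True

True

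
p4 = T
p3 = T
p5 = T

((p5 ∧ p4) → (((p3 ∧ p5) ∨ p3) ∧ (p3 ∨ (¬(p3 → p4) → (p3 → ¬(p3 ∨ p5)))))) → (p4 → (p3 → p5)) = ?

Substituting p4=T, p3=T, p5=T:
p5 ∧ p4 = T ∧ T = T
p3 ∧ p5 = T ∧ T = T
(p3 ∧ p5) ∨ p3 = T ∨ T = T
p3 → p4 = T → T = T
¬(p3 → p4) = ¬T = F
p3 ∨ p5 = T ∨ T = T
¬(p3 ∨ p5) = ¬T = F
p3 → ¬(p3 ∨ p5) = T → F = F
¬(p3 → p4) → (p3 → ¬(p3 ∨ p5)) = F → F = T
p3 ∨ (¬(p3 → p4) → (p3 → ¬(p3 ∨ p5))) = T ∨ T = T
((p3 ∧ p5) ∨ p3) ∧ (p3 ∨ (¬(p3 → p4) → (p3 → ¬(p3 ∨ p5)))) = T ∧ T = T
(p5 ∧ p4) → (((p3 ∧ p5) ∨ p3) ∧ (p3 ∨ (¬(p3 → p4) → (p3 → ¬(p3 ∨ p5))))) = T → T = T
p3 → p5 = T → T = T
p4 → (p3 → p5) = T → T = T
((p5 ∧ p4) → (((p3 ∧ p5) ∨ p3) ∧ (p3 ∨ (¬(p3 → p4) → (p3 → ¬(p3 ∨ p5)))))) → (p4 → (p3 → p5)) = T → T = T

T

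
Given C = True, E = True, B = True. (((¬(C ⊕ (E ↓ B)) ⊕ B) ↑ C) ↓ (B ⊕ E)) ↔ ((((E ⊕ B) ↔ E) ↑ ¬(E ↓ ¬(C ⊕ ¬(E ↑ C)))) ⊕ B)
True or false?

E ↓ B = True ↓ True = False
C ⊕ (E ↓ B) = True ⊕ False = True
¬(C ⊕ (E ↓ B)) = ¬True = False
¬(C ⊕ (E ↓ B)) ⊕ B = False ⊕ True = True
(¬(C ⊕ (E ↓ B)) ⊕ B) ↑ C = True ↑ True = False
B ⊕ E = True ⊕ True = False
((¬(C ⊕ (E ↓ B)) ⊕ B) ↑ C) ↓ (B ⊕ E) = False ↓ False = True
E ⊕ B = True ⊕ True = False
(E ⊕ B) ↔ E = False ↔ True = False
E ↑ C = True ↑ True = False
¬(E ↑ C) = ¬False = True
C ⊕ ¬(E ↑ C) = True ⊕ True = False
¬(C ⊕ ¬(E ↑ C)) = ¬False = True
E ↓ ¬(C ⊕ ¬(E ↑ C)) = True ↓ True = False
¬(E ↓ ¬(C ⊕ ¬(E ↑ C))) = ¬False = True
((E ⊕ B) ↔ E) ↑ ¬(E ↓ ¬(C ⊕ ¬(E ↑ C))) = False ↑ True = True
(((E ⊕ B) ↔ E) ↑ ¬(E ↓ ¬(C ⊕ ¬(E ↑ C)))) ⊕ B = True ⊕ True = False
(((¬(C ⊕ (E ↓ B)) ⊕ B) ↑ C) ↓ (B ⊕ E)) ↔ ((((E ⊕ B) ↔ E) ↑ ¬(E ↓ ¬(C ⊕ ¬(E ↑ C)))) ⊕ B) = True ↔ False = False

False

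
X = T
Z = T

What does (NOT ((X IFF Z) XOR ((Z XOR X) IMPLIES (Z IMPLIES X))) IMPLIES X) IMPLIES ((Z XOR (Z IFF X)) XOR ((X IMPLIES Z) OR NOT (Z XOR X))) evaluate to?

X IFF Z = T IFF T = T
Z XOR X = T XOR T = F
Z IMPLIES X = T IMPLIES T = T
(Z XOR X) IMPLIES (Z IMPLIES X) = F IMPLIES T = T
(X IFF Z) XOR ((Z XOR X) IMPLIES (Z IMPLIES X)) = T XOR T = F
NOT ((X IFF Z) XOR ((Z XOR X) IMPLIES (Z IMPLIES X))) = NOT F = T
NOT ((X IFF Z) XOR ((Z XOR X) IMPLIES (Z IMPLIES X))) IMPLIES X = T IMPLIES T = T
Z IFF X = T IFF T = T
Z XOR (Z IFF X) = T XOR T = F
X IMPLIES Z = T IMPLIES T = T
Z XOR X = T XOR T = F
NOT (Z XOR X) = NOT F = T
(X IMPLIES Z) OR NOT (Z XOR X) = T OR T = T
(Z XOR (Z IFF X)) XOR ((X IMPLIES Z) OR NOT (Z XOR X)) = F XOR T = T
(NOT ((X IFF Z) XOR ((Z XOR X) IMPLIES (Z IMPLIES X))) IMPLIES X) IMPLIES ((Z XOR (Z IFF X)) XOR ((X IMPLIES Z) OR NOT (Z XOR X))) = T IMPLIES T = T

T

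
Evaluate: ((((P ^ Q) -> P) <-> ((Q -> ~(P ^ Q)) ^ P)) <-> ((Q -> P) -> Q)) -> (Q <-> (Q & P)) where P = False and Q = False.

True

P ^ Q = False ^ False = False
(P ^ Q) -> P = False -> False = True
P ^ Q = False ^ False = False
~(P ^ Q) = ~False = True
Q -> ~(P ^ Q) = False -> True = True
(Q -> ~(P ^ Q)) ^ P = True ^ False = True
((P ^ Q) -> P) <-> ((Q -> ~(P ^ Q)) ^ P) = True <-> True = True
Q -> P = False -> False = True
(Q -> P) -> Q = True -> False = False
(((P ^ Q) -> P) <-> ((Q -> ~(P ^ Q)) ^ P)) <-> ((Q -> P) -> Q) = True <-> False = False
Q & P = False & False = False
Q <-> (Q & P) = False <-> False = True
((((P ^ Q) -> P) <-> ((Q -> ~(P ^ Q)) ^ P)) <-> ((Q -> P) -> Q)) -> (Q <-> (Q & P)) = False -> True = True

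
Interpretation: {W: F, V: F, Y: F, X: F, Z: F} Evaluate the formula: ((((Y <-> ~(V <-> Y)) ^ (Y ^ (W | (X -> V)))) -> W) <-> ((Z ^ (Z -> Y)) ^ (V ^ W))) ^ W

V <-> Y = F <-> F = T
~(V <-> Y) = ~T = F
Y <-> ~(V <-> Y) = F <-> F = T
X -> V = F -> F = T
W | (X -> V) = F | T = T
Y ^ (W | (X -> V)) = F ^ T = T
(Y <-> ~(V <-> Y)) ^ (Y ^ (W | (X -> V))) = T ^ T = F
((Y <-> ~(V <-> Y)) ^ (Y ^ (W | (X -> V)))) -> W = F -> F = T
Z -> Y = F -> F = T
Z ^ (Z -> Y) = F ^ T = T
V ^ W = F ^ F = F
(Z ^ (Z -> Y)) ^ (V ^ W) = T ^ F = T
(((Y <-> ~(V <-> Y)) ^ (Y ^ (W | (X -> V)))) -> W) <-> ((Z ^ (Z -> Y)) ^ (V ^ W)) = T <-> T = T
((((Y <-> ~(V <-> Y)) ^ (Y ^ (W | (X -> V)))) -> W) <-> ((Z ^ (Z -> Y)) ^ (V ^ W))) ^ W = T ^ F = T

T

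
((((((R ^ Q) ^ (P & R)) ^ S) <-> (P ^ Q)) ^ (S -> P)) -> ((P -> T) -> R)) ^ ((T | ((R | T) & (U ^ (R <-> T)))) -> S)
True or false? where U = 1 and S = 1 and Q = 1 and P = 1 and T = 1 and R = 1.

R ^ Q = 1 ^ 1 = 0
P & R = 1 & 1 = 1
(R ^ Q) ^ (P & R) = 0 ^ 1 = 1
((R ^ Q) ^ (P & R)) ^ S = 1 ^ 1 = 0
P ^ Q = 1 ^ 1 = 0
(((R ^ Q) ^ (P & R)) ^ S) <-> (P ^ Q) = 0 <-> 0 = 1
S -> P = 1 -> 1 = 1
((((R ^ Q) ^ (P & R)) ^ S) <-> (P ^ Q)) ^ (S -> P) = 1 ^ 1 = 0
P -> T = 1 -> 1 = 1
(P -> T) -> R = 1 -> 1 = 1
(((((R ^ Q) ^ (P & R)) ^ S) <-> (P ^ Q)) ^ (S -> P)) -> ((P -> T) -> R) = 0 -> 1 = 1
R | T = 1 | 1 = 1
R <-> T = 1 <-> 1 = 1
U ^ (R <-> T) = 1 ^ 1 = 0
(R | T) & (U ^ (R <-> T)) = 1 & 0 = 0
T | ((R | T) & (U ^ (R <-> T))) = 1 | 0 = 1
(T | ((R | T) & (U ^ (R <-> T)))) -> S = 1 -> 1 = 1
((((((R ^ Q) ^ (P & R)) ^ S) <-> (P ^ Q)) ^ (S -> P)) -> ((P -> T) -> R)) ^ ((T | ((R | T) & (U ^ (R <-> T)))) -> S) = 1 ^ 1 = 0

0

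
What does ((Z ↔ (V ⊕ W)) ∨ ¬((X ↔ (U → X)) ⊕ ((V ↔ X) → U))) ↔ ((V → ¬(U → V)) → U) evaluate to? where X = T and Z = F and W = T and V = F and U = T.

T

V ⊕ W = F ⊕ T = T
Z ↔ (V ⊕ W) = F ↔ T = F
U → X = T → T = T
X ↔ (U → X) = T ↔ T = T
V ↔ X = F ↔ T = F
(V ↔ X) → U = F → T = T
(X ↔ (U → X)) ⊕ ((V ↔ X) → U) = T ⊕ T = F
¬((X ↔ (U → X)) ⊕ ((V ↔ X) → U)) = ¬F = T
(Z ↔ (V ⊕ W)) ∨ ¬((X ↔ (U → X)) ⊕ ((V ↔ X) → U)) = F ∨ T = T
U → V = T → F = F
¬(U → V) = ¬F = T
V → ¬(U → V) = F → T = T
(V → ¬(U → V)) → U = T → T = T
((Z ↔ (V ⊕ W)) ∨ ¬((X ↔ (U → X)) ⊕ ((V ↔ X) → U))) ↔ ((V → ¬(U → V)) → U) = T ↔ T = T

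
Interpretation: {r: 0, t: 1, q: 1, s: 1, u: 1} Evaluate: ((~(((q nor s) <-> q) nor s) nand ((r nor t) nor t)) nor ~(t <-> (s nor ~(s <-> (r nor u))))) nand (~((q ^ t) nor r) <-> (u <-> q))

1

q nor s = 1 nor 1 = 0
(q nor s) <-> q = 0 <-> 1 = 0
((q nor s) <-> q) nor s = 0 nor 1 = 0
~(((q nor s) <-> q) nor s) = ~0 = 1
r nor t = 0 nor 1 = 0
(r nor t) nor t = 0 nor 1 = 0
~(((q nor s) <-> q) nor s) nand ((r nor t) nor t) = 1 nand 0 = 1
r nor u = 0 nor 1 = 0
s <-> (r nor u) = 1 <-> 0 = 0
~(s <-> (r nor u)) = ~0 = 1
s nor ~(s <-> (r nor u)) = 1 nor 1 = 0
t <-> (s nor ~(s <-> (r nor u))) = 1 <-> 0 = 0
~(t <-> (s nor ~(s <-> (r nor u)))) = ~0 = 1
(~(((q nor s) <-> q) nor s) nand ((r nor t) nor t)) nor ~(t <-> (s nor ~(s <-> (r nor u)))) = 1 nor 1 = 0
q ^ t = 1 ^ 1 = 0
(q ^ t) nor r = 0 nor 0 = 1
~((q ^ t) nor r) = ~1 = 0
u <-> q = 1 <-> 1 = 1
~((q ^ t) nor r) <-> (u <-> q) = 0 <-> 1 = 0
((~(((q nor s) <-> q) nor s) nand ((r nor t) nor t)) nor ~(t <-> (s nor ~(s <-> (r nor u))))) nand (~((q ^ t) nor r) <-> (u <-> q)) = 0 nand 0 = 1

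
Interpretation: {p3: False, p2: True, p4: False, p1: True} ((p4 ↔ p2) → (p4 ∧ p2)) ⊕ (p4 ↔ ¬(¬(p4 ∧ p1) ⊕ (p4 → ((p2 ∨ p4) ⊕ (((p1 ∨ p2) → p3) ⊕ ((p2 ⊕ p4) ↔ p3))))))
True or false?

p4 ↔ p2 = False ↔ True = False
p4 ∧ p2 = False ∧ True = False
(p4 ↔ p2) → (p4 ∧ p2) = False → False = True
p4 ∧ p1 = False ∧ True = False
¬(p4 ∧ p1) = ¬False = True
p2 ∨ p4 = True ∨ False = True
p1 ∨ p2 = True ∨ True = True
(p1 ∨ p2) → p3 = True → False = False
p2 ⊕ p4 = True ⊕ False = True
(p2 ⊕ p4) ↔ p3 = True ↔ False = False
((p1 ∨ p2) → p3) ⊕ ((p2 ⊕ p4) ↔ p3) = False ⊕ False = False
(p2 ∨ p4) ⊕ (((p1 ∨ p2) → p3) ⊕ ((p2 ⊕ p4) ↔ p3)) = True ⊕ False = True
p4 → ((p2 ∨ p4) ⊕ (((p1 ∨ p2) → p3) ⊕ ((p2 ⊕ p4) ↔ p3))) = False → True = True
¬(p4 ∧ p1) ⊕ (p4 → ((p2 ∨ p4) ⊕ (((p1 ∨ p2) → p3) ⊕ ((p2 ⊕ p4) ↔ p3)))) = True ⊕ True = False
¬(¬(p4 ∧ p1) ⊕ (p4 → ((p2 ∨ p4) ⊕ (((p1 ∨ p2) → p3) ⊕ ((p2 ⊕ p4) ↔ p3))))) = ¬False = True
p4 ↔ ¬(¬(p4 ∧ p1) ⊕ (p4 → ((p2 ∨ p4) ⊕ (((p1 ∨ p2) → p3) ⊕ ((p2 ⊕ p4) ↔ p3))))) = False ↔ True = False
((p4 ↔ p2) → (p4 ∧ p2)) ⊕ (p4 ↔ ¬(¬(p4 ∧ p1) ⊕ (p4 → ((p2 ∨ p4) ⊕ (((p1 ∨ p2) → p3) ⊕ ((p2 ⊕ p4) ↔ p3)))))) = True ⊕ False = True

True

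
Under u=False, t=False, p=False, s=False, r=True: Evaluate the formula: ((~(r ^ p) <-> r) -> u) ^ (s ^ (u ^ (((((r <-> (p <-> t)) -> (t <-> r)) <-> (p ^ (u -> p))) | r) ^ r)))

True

r ^ p = True ^ False = True
~(r ^ p) = ~True = False
~(r ^ p) <-> r = False <-> True = False
(~(r ^ p) <-> r) -> u = False -> False = True
p <-> t = False <-> False = True
r <-> (p <-> t) = True <-> True = True
t <-> r = False <-> True = False
(r <-> (p <-> t)) -> (t <-> r) = True -> False = False
u -> p = False -> False = True
p ^ (u -> p) = False ^ True = True
((r <-> (p <-> t)) -> (t <-> r)) <-> (p ^ (u -> p)) = False <-> True = False
(((r <-> (p <-> t)) -> (t <-> r)) <-> (p ^ (u -> p))) | r = False | True = True
((((r <-> (p <-> t)) -> (t <-> r)) <-> (p ^ (u -> p))) | r) ^ r = True ^ True = False
u ^ (((((r <-> (p <-> t)) -> (t <-> r)) <-> (p ^ (u -> p))) | r) ^ r) = False ^ False = False
s ^ (u ^ (((((r <-> (p <-> t)) -> (t <-> r)) <-> (p ^ (u -> p))) | r) ^ r)) = False ^ False = False
((~(r ^ p) <-> r) -> u) ^ (s ^ (u ^ (((((r <-> (p <-> t)) -> (t <-> r)) <-> (p ^ (u -> p))) | r) ^ r))) = True ^ False = True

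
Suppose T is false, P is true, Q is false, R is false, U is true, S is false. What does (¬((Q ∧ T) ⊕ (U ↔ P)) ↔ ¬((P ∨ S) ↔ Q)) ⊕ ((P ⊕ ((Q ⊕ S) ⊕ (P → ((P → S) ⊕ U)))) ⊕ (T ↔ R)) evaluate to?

True

Q ∧ T = False ∧ False = False
U ↔ P = True ↔ True = True
(Q ∧ T) ⊕ (U ↔ P) = False ⊕ True = True
¬((Q ∧ T) ⊕ (U ↔ P)) = ¬True = False
P ∨ S = True ∨ False = True
(P ∨ S) ↔ Q = True ↔ False = False
¬((P ∨ S) ↔ Q) = ¬False = True
¬((Q ∧ T) ⊕ (U ↔ P)) ↔ ¬((P ∨ S) ↔ Q) = False ↔ True = False
Q ⊕ S = False ⊕ False = False
P → S = True → False = False
(P → S) ⊕ U = False ⊕ True = True
P → ((P → S) ⊕ U) = True → True = True
(Q ⊕ S) ⊕ (P → ((P → S) ⊕ U)) = False ⊕ True = True
P ⊕ ((Q ⊕ S) ⊕ (P → ((P → S) ⊕ U))) = True ⊕ True = False
T ↔ R = False ↔ False = True
(P ⊕ ((Q ⊕ S) ⊕ (P → ((P → S) ⊕ U)))) ⊕ (T ↔ R) = False ⊕ True = True
(¬((Q ∧ T) ⊕ (U ↔ P)) ↔ ¬((P ∨ S) ↔ Q)) ⊕ ((P ⊕ ((Q ⊕ S) ⊕ (P → ((P → S) ⊕ U)))) ⊕ (T ↔ R)) = False ⊕ True = True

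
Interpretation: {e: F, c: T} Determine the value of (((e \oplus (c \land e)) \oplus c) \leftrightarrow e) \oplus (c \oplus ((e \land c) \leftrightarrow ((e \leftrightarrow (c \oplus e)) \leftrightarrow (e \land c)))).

T

Substituting e=F, c=T:
c \land e = T \land F = F
e \oplus (c \land e) = F \oplus F = F
(e \oplus (c \land e)) \oplus c = F \oplus T = T
((e \oplus (c \land e)) \oplus c) \leftrightarrow e = T \leftrightarrow F = F
e \land c = F \land T = F
c \oplus e = T \oplus F = T
e \leftrightarrow (c \oplus e) = F \leftrightarrow T = F
e \land c = F \land T = F
(e \leftrightarrow (c \oplus e)) \leftrightarrow (e \land c) = F \leftrightarrow F = T
(e \land c) \leftrightarrow ((e \leftrightarrow (c \oplus e)) \leftrightarrow (e \land c)) = F \leftrightarrow T = F
c \oplus ((e \land c) \leftrightarrow ((e \leftrightarrow (c \oplus e)) \leftrightarrow (e \land c))) = T \oplus F = T
(((e \oplus (c \land e)) \oplus c) \leftrightarrow e) \oplus (c \oplus ((e \land c) \leftrightarrow ((e \leftrightarrow (c \oplus e)) \leftrightarrow (e \land c)))) = F \oplus T = T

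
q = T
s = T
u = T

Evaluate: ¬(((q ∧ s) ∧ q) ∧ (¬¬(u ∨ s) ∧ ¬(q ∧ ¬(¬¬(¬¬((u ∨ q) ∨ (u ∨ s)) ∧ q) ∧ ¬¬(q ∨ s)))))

F

q ∧ s = T ∧ T = T
(q ∧ s) ∧ q = T ∧ T = T
u ∨ s = T ∨ T = T
¬(u ∨ s) = ¬T = F
¬¬(u ∨ s) = ¬F = T
u ∨ q = T ∨ T = T
u ∨ s = T ∨ T = T
(u ∨ q) ∨ (u ∨ s) = T ∨ T = T
¬((u ∨ q) ∨ (u ∨ s)) = ¬T = F
¬¬((u ∨ q) ∨ (u ∨ s)) = ¬F = T
¬¬((u ∨ q) ∨ (u ∨ s)) ∧ q = T ∧ T = T
¬(¬¬((u ∨ q) ∨ (u ∨ s)) ∧ q) = ¬T = F
¬¬(¬¬((u ∨ q) ∨ (u ∨ s)) ∧ q) = ¬F = T
q ∨ s = T ∨ T = T
¬(q ∨ s) = ¬T = F
¬¬(q ∨ s) = ¬F = T
¬¬(¬¬((u ∨ q) ∨ (u ∨ s)) ∧ q) ∧ ¬¬(q ∨ s) = T ∧ T = T
¬(¬¬(¬¬((u ∨ q) ∨ (u ∨ s)) ∧ q) ∧ ¬¬(q ∨ s)) = ¬T = F
q ∧ ¬(¬¬(¬¬((u ∨ q) ∨ (u ∨ s)) ∧ q) ∧ ¬¬(q ∨ s)) = T ∧ F = F
¬(q ∧ ¬(¬¬(¬¬((u ∨ q) ∨ (u ∨ s)) ∧ q) ∧ ¬¬(q ∨ s))) = ¬F = T
¬¬(u ∨ s) ∧ ¬(q ∧ ¬(¬¬(¬¬((u ∨ q) ∨ (u ∨ s)) ∧ q) ∧ ¬¬(q ∨ s))) = T ∧ T = T
((q ∧ s) ∧ q) ∧ (¬¬(u ∨ s) ∧ ¬(q ∧ ¬(¬¬(¬¬((u ∨ q) ∨ (u ∨ s)) ∧ q) ∧ ¬¬(q ∨ s)))) = T ∧ T = T
¬(((q ∧ s) ∧ q) ∧ (¬¬(u ∨ s) ∧ ¬(q ∧ ¬(¬¬(¬¬((u ∨ q) ∨ (u ∨ s)) ∧ q) ∧ ¬¬(q ∨ s))))) = ¬T = F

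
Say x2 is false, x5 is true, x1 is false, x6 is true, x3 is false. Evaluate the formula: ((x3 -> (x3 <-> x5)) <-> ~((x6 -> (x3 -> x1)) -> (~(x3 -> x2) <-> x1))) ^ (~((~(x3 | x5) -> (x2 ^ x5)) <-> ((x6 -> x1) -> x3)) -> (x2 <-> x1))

1

Substituting x2=0, x5=1, x1=0, x6=1, x3=0:
x3 <-> x5 = 0 <-> 1 = 0
x3 -> (x3 <-> x5) = 0 -> 0 = 1
x3 -> x1 = 0 -> 0 = 1
x6 -> (x3 -> x1) = 1 -> 1 = 1
x3 -> x2 = 0 -> 0 = 1
~(x3 -> x2) = ~1 = 0
~(x3 -> x2) <-> x1 = 0 <-> 0 = 1
(x6 -> (x3 -> x1)) -> (~(x3 -> x2) <-> x1) = 1 -> 1 = 1
~((x6 -> (x3 -> x1)) -> (~(x3 -> x2) <-> x1)) = ~1 = 0
(x3 -> (x3 <-> x5)) <-> ~((x6 -> (x3 -> x1)) -> (~(x3 -> x2) <-> x1)) = 1 <-> 0 = 0
x3 | x5 = 0 | 1 = 1
~(x3 | x5) = ~1 = 0
x2 ^ x5 = 0 ^ 1 = 1
~(x3 | x5) -> (x2 ^ x5) = 0 -> 1 = 1
x6 -> x1 = 1 -> 0 = 0
(x6 -> x1) -> x3 = 0 -> 0 = 1
(~(x3 | x5) -> (x2 ^ x5)) <-> ((x6 -> x1) -> x3) = 1 <-> 1 = 1
~((~(x3 | x5) -> (x2 ^ x5)) <-> ((x6 -> x1) -> x3)) = ~1 = 0
x2 <-> x1 = 0 <-> 0 = 1
~((~(x3 | x5) -> (x2 ^ x5)) <-> ((x6 -> x1) -> x3)) -> (x2 <-> x1) = 0 -> 1 = 1
((x3 -> (x3 <-> x5)) <-> ~((x6 -> (x3 -> x1)) -> (~(x3 -> x2) <-> x1))) ^ (~((~(x3 | x5) -> (x2 ^ x5)) <-> ((x6 -> x1) -> x3)) -> (x2 <-> x1)) = 0 ^ 1 = 1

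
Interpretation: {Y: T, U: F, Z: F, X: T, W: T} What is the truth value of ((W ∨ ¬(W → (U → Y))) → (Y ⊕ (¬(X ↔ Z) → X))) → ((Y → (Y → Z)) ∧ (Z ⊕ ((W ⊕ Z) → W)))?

T

U → Y = F → T = T
W → (U → Y) = T → T = T
¬(W → (U → Y)) = ¬T = F
W ∨ ¬(W → (U → Y)) = T ∨ F = T
X ↔ Z = T ↔ F = F
¬(X ↔ Z) = ¬F = T
¬(X ↔ Z) → X = T → T = T
Y ⊕ (¬(X ↔ Z) → X) = T ⊕ T = F
(W ∨ ¬(W → (U → Y))) → (Y ⊕ (¬(X ↔ Z) → X)) = T → F = F
Y → Z = T → F = F
Y → (Y → Z) = T → F = F
W ⊕ Z = T ⊕ F = T
(W ⊕ Z) → W = T → T = T
Z ⊕ ((W ⊕ Z) → W) = F ⊕ T = T
(Y → (Y → Z)) ∧ (Z ⊕ ((W ⊕ Z) → W)) = F ∧ T = F
((W ∨ ¬(W → (U → Y))) → (Y ⊕ (¬(X ↔ Z) → X))) → ((Y → (Y → Z)) ∧ (Z ⊕ ((W ⊕ Z) → W))) = F → F = T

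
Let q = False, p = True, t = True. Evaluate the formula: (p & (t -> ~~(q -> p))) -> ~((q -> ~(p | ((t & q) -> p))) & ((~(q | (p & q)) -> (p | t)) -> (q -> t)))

False

q -> p = False -> True = True
~(q -> p) = ~True = False
~~(q -> p) = ~False = True
t -> ~~(q -> p) = True -> True = True
p & (t -> ~~(q -> p)) = True & True = True
t & q = True & False = False
(t & q) -> p = False -> True = True
p | ((t & q) -> p) = True | True = True
~(p | ((t & q) -> p)) = ~True = False
q -> ~(p | ((t & q) -> p)) = False -> False = True
p & q = True & False = False
q | (p & q) = False | False = False
~(q | (p & q)) = ~False = True
p | t = True | True = True
~(q | (p & q)) -> (p | t) = True -> True = True
q -> t = False -> True = True
(~(q | (p & q)) -> (p | t)) -> (q -> t) = True -> True = True
(q -> ~(p | ((t & q) -> p))) & ((~(q | (p & q)) -> (p | t)) -> (q -> t)) = True & True = True
~((q -> ~(p | ((t & q) -> p))) & ((~(q | (p & q)) -> (p | t)) -> (q -> t))) = ~True = False
(p & (t -> ~~(q -> p))) -> ~((q -> ~(p | ((t & q) -> p))) & ((~(q | (p & q)) -> (p | t)) -> (q -> t))) = True -> False = False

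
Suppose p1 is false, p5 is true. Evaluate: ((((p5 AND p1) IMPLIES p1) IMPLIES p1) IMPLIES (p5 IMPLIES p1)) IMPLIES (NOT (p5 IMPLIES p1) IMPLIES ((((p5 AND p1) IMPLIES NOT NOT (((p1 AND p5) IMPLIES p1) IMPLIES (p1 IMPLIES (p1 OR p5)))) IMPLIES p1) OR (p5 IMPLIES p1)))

False

p5 AND p1 = True AND False = False
(p5 AND p1) IMPLIES p1 = False IMPLIES False = True
((p5 AND p1) IMPLIES p1) IMPLIES p1 = True IMPLIES False = False
p5 IMPLIES p1 = True IMPLIES False = False
(((p5 AND p1) IMPLIES p1) IMPLIES p1) IMPLIES (p5 IMPLIES p1) = False IMPLIES False = True
p5 IMPLIES p1 = True IMPLIES False = False
NOT (p5 IMPLIES p1) = NOT False = True
p5 AND p1 = True AND False = False
p1 AND p5 = False AND True = False
(p1 AND p5) IMPLIES p1 = False IMPLIES False = True
p1 OR p5 = False OR True = True
p1 IMPLIES (p1 OR p5) = False IMPLIES True = True
((p1 AND p5) IMPLIES p1) IMPLIES (p1 IMPLIES (p1 OR p5)) = True IMPLIES True = True
NOT (((p1 AND p5) IMPLIES p1) IMPLIES (p1 IMPLIES (p1 OR p5))) = NOT True = False
NOT NOT (((p1 AND p5) IMPLIES p1) IMPLIES (p1 IMPLIES (p1 OR p5))) = NOT False = True
(p5 AND p1) IMPLIES NOT NOT (((p1 AND p5) IMPLIES p1) IMPLIES (p1 IMPLIES (p1 OR p5))) = False IMPLIES True = True
((p5 AND p1) IMPLIES NOT NOT (((p1 AND p5) IMPLIES p1) IMPLIES (p1 IMPLIES (p1 OR p5)))) IMPLIES p1 = True IMPLIES False = False
p5 IMPLIES p1 = True IMPLIES False = False
(((p5 AND p1) IMPLIES NOT NOT (((p1 AND p5) IMPLIES p1) IMPLIES (p1 IMPLIES (p1 OR p5)))) IMPLIES p1) OR (p5 IMPLIES p1) = False OR False = False
NOT (p5 IMPLIES p1) IMPLIES ((((p5 AND p1) IMPLIES NOT NOT (((p1 AND p5) IMPLIES p1) IMPLIES (p1 IMPLIES (p1 OR p5)))) IMPLIES p1) OR (p5 IMPLIES p1)) = True IMPLIES False = False
((((p5 AND p1) IMPLIES p1) IMPLIES p1) IMPLIES (p5 IMPLIES p1)) IMPLIES (NOT (p5 IMPLIES p1) IMPLIES ((((p5 AND p1) IMPLIES NOT NOT (((p1 AND p5) IMPLIES p1) IMPLIES (p1 IMPLIES (p1 OR p5)))) IMPLIES p1) OR (p5 IMPLIES p1))) = True IMPLIES False = False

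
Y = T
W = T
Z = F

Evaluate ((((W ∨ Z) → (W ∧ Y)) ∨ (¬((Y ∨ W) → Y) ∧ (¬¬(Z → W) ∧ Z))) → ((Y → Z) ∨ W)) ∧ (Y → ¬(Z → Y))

W ∨ Z = T ∨ F = T
W ∧ Y = T ∧ T = T
(W ∨ Z) → (W ∧ Y) = T → T = T
Y ∨ W = T ∨ T = T
(Y ∨ W) → Y = T → T = T
¬((Y ∨ W) → Y) = ¬T = F
Z → W = F → T = T
¬(Z → W) = ¬T = F
¬¬(Z → W) = ¬F = T
¬¬(Z → W) ∧ Z = T ∧ F = F
¬((Y ∨ W) → Y) ∧ (¬¬(Z → W) ∧ Z) = F ∧ F = F
((W ∨ Z) → (W ∧ Y)) ∨ (¬((Y ∨ W) → Y) ∧ (¬¬(Z → W) ∧ Z)) = T ∨ F = T
Y → Z = T → F = F
(Y → Z) ∨ W = F ∨ T = T
(((W ∨ Z) → (W ∧ Y)) ∨ (¬((Y ∨ W) → Y) ∧ (¬¬(Z → W) ∧ Z))) → ((Y → Z) ∨ W) = T → T = T
Z → Y = F → T = T
¬(Z → Y) = ¬T = F
Y → ¬(Z → Y) = T → F = F
((((W ∨ Z) → (W ∧ Y)) ∨ (¬((Y ∨ W) → Y) ∧ (¬¬(Z → W) ∧ Z))) → ((Y → Z) ∨ W)) ∧ (Y → ¬(Z → Y)) = T ∧ F = F

F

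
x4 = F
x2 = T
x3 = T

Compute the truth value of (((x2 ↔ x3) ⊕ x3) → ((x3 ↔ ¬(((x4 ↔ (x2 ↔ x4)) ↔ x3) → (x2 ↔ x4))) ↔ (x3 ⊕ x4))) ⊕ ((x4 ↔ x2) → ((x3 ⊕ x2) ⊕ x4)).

Substituting x4=F, x2=T, x3=T:
x2 ↔ x3 = T ↔ T = T
(x2 ↔ x3) ⊕ x3 = T ⊕ T = F
x2 ↔ x4 = T ↔ F = F
x4 ↔ (x2 ↔ x4) = F ↔ F = T
(x4 ↔ (x2 ↔ x4)) ↔ x3 = T ↔ T = T
x2 ↔ x4 = T ↔ F = F
((x4 ↔ (x2 ↔ x4)) ↔ x3) → (x2 ↔ x4) = T → F = F
¬(((x4 ↔ (x2 ↔ x4)) ↔ x3) → (x2 ↔ x4)) = ¬F = T
x3 ↔ ¬(((x4 ↔ (x2 ↔ x4)) ↔ x3) → (x2 ↔ x4)) = T ↔ T = T
x3 ⊕ x4 = T ⊕ F = T
(x3 ↔ ¬(((x4 ↔ (x2 ↔ x4)) ↔ x3) → (x2 ↔ x4))) ↔ (x3 ⊕ x4) = T ↔ T = T
((x2 ↔ x3) ⊕ x3) → ((x3 ↔ ¬(((x4 ↔ (x2 ↔ x4)) ↔ x3) → (x2 ↔ x4))) ↔ (x3 ⊕ x4)) = F → T = T
x4 ↔ x2 = F ↔ T = F
x3 ⊕ x2 = T ⊕ T = F
(x3 ⊕ x2) ⊕ x4 = F ⊕ F = F
(x4 ↔ x2) → ((x3 ⊕ x2) ⊕ x4) = F → F = T
(((x2 ↔ x3) ⊕ x3) → ((x3 ↔ ¬(((x4 ↔ (x2 ↔ x4)) ↔ x3) → (x2 ↔ x4))) ↔ (x3 ⊕ x4))) ⊕ ((x4 ↔ x2) → ((x3 ⊕ x2) ⊕ x4)) = T ⊕ T = F

F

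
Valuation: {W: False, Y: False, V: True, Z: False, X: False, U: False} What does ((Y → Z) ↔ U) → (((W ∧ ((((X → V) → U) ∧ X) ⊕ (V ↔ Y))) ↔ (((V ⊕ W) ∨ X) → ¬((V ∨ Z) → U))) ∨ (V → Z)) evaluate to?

True

Y → Z = False → False = True
(Y → Z) ↔ U = True ↔ False = False
X → V = False → True = True
(X → V) → U = True → False = False
((X → V) → U) ∧ X = False ∧ False = False
V ↔ Y = True ↔ False = False
(((X → V) → U) ∧ X) ⊕ (V ↔ Y) = False ⊕ False = False
W ∧ ((((X → V) → U) ∧ X) ⊕ (V ↔ Y)) = False ∧ False = False
V ⊕ W = True ⊕ False = True
(V ⊕ W) ∨ X = True ∨ False = True
V ∨ Z = True ∨ False = True
(V ∨ Z) → U = True → False = False
¬((V ∨ Z) → U) = ¬False = True
((V ⊕ W) ∨ X) → ¬((V ∨ Z) → U) = True → True = True
(W ∧ ((((X → V) → U) ∧ X) ⊕ (V ↔ Y))) ↔ (((V ⊕ W) ∨ X) → ¬((V ∨ Z) → U)) = False ↔ True = False
V → Z = True → False = False
((W ∧ ((((X → V) → U) ∧ X) ⊕ (V ↔ Y))) ↔ (((V ⊕ W) ∨ X) → ¬((V ∨ Z) → U))) ∨ (V → Z) = False ∨ False = False
((Y → Z) ↔ U) → (((W ∧ ((((X → V) → U) ∧ X) ⊕ (V ↔ Y))) ↔ (((V ⊕ W) ∨ X) → ¬((V ∨ Z) → U))) ∨ (V → Z)) = False → False = True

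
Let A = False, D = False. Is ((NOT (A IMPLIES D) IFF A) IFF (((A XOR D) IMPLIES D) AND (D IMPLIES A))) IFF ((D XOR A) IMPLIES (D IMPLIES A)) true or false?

True

A IMPLIES D = False IMPLIES False = True
NOT (A IMPLIES D) = NOT True = False
NOT (A IMPLIES D) IFF A = False IFF False = True
A XOR D = False XOR False = False
(A XOR D) IMPLIES D = False IMPLIES False = True
D IMPLIES A = False IMPLIES False = True
((A XOR D) IMPLIES D) AND (D IMPLIES A) = True AND True = True
(NOT (A IMPLIES D) IFF A) IFF (((A XOR D) IMPLIES D) AND (D IMPLIES A)) = True IFF True = True
D XOR A = False XOR False = False
D IMPLIES A = False IMPLIES False = True
(D XOR A) IMPLIES (D IMPLIES A) = False IMPLIES True = True
((NOT (A IMPLIES D) IFF A) IFF (((A XOR D) IMPLIES D) AND (D IMPLIES A))) IFF ((D XOR A) IMPLIES (D IMPLIES A)) = True IFF True = True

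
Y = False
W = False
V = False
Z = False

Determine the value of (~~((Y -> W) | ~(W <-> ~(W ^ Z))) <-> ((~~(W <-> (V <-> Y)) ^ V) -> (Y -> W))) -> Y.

Y -> W = False -> False = True
W ^ Z = False ^ False = False
~(W ^ Z) = ~False = True
W <-> ~(W ^ Z) = False <-> True = False
~(W <-> ~(W ^ Z)) = ~False = True
(Y -> W) | ~(W <-> ~(W ^ Z)) = True | True = True
~((Y -> W) | ~(W <-> ~(W ^ Z))) = ~True = False
~~((Y -> W) | ~(W <-> ~(W ^ Z))) = ~False = True
V <-> Y = False <-> False = True
W <-> (V <-> Y) = False <-> True = False
~(W <-> (V <-> Y)) = ~False = True
~~(W <-> (V <-> Y)) = ~True = False
~~(W <-> (V <-> Y)) ^ V = False ^ False = False
Y -> W = False -> False = True
(~~(W <-> (V <-> Y)) ^ V) -> (Y -> W) = False -> True = True
~~((Y -> W) | ~(W <-> ~(W ^ Z))) <-> ((~~(W <-> (V <-> Y)) ^ V) -> (Y -> W)) = True <-> True = True
(~~((Y -> W) | ~(W <-> ~(W ^ Z))) <-> ((~~(W <-> (V <-> Y)) ^ V) -> (Y -> W))) -> Y = True -> False = False

False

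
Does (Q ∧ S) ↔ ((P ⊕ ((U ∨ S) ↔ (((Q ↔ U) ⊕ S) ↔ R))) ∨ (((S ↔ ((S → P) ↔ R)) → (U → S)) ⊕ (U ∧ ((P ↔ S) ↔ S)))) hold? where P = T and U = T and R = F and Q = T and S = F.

Substituting P=T, U=T, R=F, Q=T, S=F:
Q ∧ S = T ∧ F = F
U ∨ S = T ∨ F = T
Q ↔ U = T ↔ T = T
(Q ↔ U) ⊕ S = T ⊕ F = T
((Q ↔ U) ⊕ S) ↔ R = T ↔ F = F
(U ∨ S) ↔ (((Q ↔ U) ⊕ S) ↔ R) = T ↔ F = F
P ⊕ ((U ∨ S) ↔ (((Q ↔ U) ⊕ S) ↔ R)) = T ⊕ F = T
S → P = F → T = T
(S → P) ↔ R = T ↔ F = F
S ↔ ((S → P) ↔ R) = F ↔ F = T
U → S = T → F = F
(S ↔ ((S → P) ↔ R)) → (U → S) = T → F = F
P ↔ S = T ↔ F = F
(P ↔ S) ↔ S = F ↔ F = T
U ∧ ((P ↔ S) ↔ S) = T ∧ T = T
((S ↔ ((S → P) ↔ R)) → (U → S)) ⊕ (U ∧ ((P ↔ S) ↔ S)) = F ⊕ T = T
(P ⊕ ((U ∨ S) ↔ (((Q ↔ U) ⊕ S) ↔ R))) ∨ (((S ↔ ((S → P) ↔ R)) → (U → S)) ⊕ (U ∧ ((P ↔ S) ↔ S))) = T ∨ T = T
(Q ∧ S) ↔ ((P ⊕ ((U ∨ S) ↔ (((Q ↔ U) ⊕ S) ↔ R))) ∨ (((S ↔ ((S → P) ↔ R)) → (U → S)) ⊕ (U ∧ ((P ↔ S) ↔ S)))) = F ↔ T = F

F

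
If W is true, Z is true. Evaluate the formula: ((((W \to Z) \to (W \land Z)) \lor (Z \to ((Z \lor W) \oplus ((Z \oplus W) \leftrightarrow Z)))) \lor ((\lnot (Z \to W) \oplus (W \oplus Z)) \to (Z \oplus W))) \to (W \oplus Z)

F

W \to Z = T \to T = T
W \land Z = T \land T = T
(W \to Z) \to (W \land Z) = T \to T = T
Z \lor W = T \lor T = T
Z \oplus W = T \oplus T = F
(Z \oplus W) \leftrightarrow Z = F \leftrightarrow T = F
(Z \lor W) \oplus ((Z \oplus W) \leftrightarrow Z) = T \oplus F = T
Z \to ((Z \lor W) \oplus ((Z \oplus W) \leftrightarrow Z)) = T \to T = T
((W \to Z) \to (W \land Z)) \lor (Z \to ((Z \lor W) \oplus ((Z \oplus W) \leftrightarrow Z))) = T \lor T = T
Z \to W = T \to T = T
\lnot (Z \to W) = \lnot T = F
W \oplus Z = T \oplus T = F
\lnot (Z \to W) \oplus (W \oplus Z) = F \oplus F = F
Z \oplus W = T \oplus T = F
(\lnot (Z \to W) \oplus (W \oplus Z)) \to (Z \oplus W) = F \to F = T
(((W \to Z) \to (W \land Z)) \lor (Z \to ((Z \lor W) \oplus ((Z \oplus W) \leftrightarrow Z)))) \lor ((\lnot (Z \to W) \oplus (W \oplus Z)) \to (Z \oplus W)) = T \lor T = T
W \oplus Z = T \oplus T = F
((((W \to Z) \to (W \land Z)) \lor (Z \to ((Z \lor W) \oplus ((Z \oplus W) \leftrightarrow Z)))) \lor ((\lnot (Z \to W) \oplus (W \oplus Z)) \to (Z \oplus W))) \to (W \oplus Z) = T \to F = F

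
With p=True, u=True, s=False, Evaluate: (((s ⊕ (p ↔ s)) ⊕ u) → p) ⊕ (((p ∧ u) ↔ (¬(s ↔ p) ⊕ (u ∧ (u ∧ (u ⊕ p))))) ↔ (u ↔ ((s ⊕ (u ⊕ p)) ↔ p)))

True

Substituting p=True, u=True, s=False:
p ↔ s = True ↔ False = False
s ⊕ (p ↔ s) = False ⊕ False = False
(s ⊕ (p ↔ s)) ⊕ u = False ⊕ True = True
((s ⊕ (p ↔ s)) ⊕ u) → p = True → True = True
p ∧ u = True ∧ True = True
s ↔ p = False ↔ True = False
¬(s ↔ p) = ¬False = True
u ⊕ p = True ⊕ True = False
u ∧ (u ⊕ p) = True ∧ False = False
u ∧ (u ∧ (u ⊕ p)) = True ∧ False = False
¬(s ↔ p) ⊕ (u ∧ (u ∧ (u ⊕ p))) = True ⊕ False = True
(p ∧ u) ↔ (¬(s ↔ p) ⊕ (u ∧ (u ∧ (u ⊕ p)))) = True ↔ True = True
u ⊕ p = True ⊕ True = False
s ⊕ (u ⊕ p) = False ⊕ False = False
(s ⊕ (u ⊕ p)) ↔ p = False ↔ True = False
u ↔ ((s ⊕ (u ⊕ p)) ↔ p) = True ↔ False = False
((p ∧ u) ↔ (¬(s ↔ p) ⊕ (u ∧ (u ∧ (u ⊕ p))))) ↔ (u ↔ ((s ⊕ (u ⊕ p)) ↔ p)) = True ↔ False = False
(((s ⊕ (p ↔ s)) ⊕ u) → p) ⊕ (((p ∧ u) ↔ (¬(s ↔ p) ⊕ (u ∧ (u ∧ (u ⊕ p))))) ↔ (u ↔ ((s ⊕ (u ⊕ p)) ↔ p))) = True ⊕ False = True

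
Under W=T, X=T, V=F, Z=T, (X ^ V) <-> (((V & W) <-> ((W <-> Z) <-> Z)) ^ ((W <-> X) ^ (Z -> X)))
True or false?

X ^ V = T ^ F = T
V & W = F & T = F
W <-> Z = T <-> T = T
(W <-> Z) <-> Z = T <-> T = T
(V & W) <-> ((W <-> Z) <-> Z) = F <-> T = F
W <-> X = T <-> T = T
Z -> X = T -> T = T
(W <-> X) ^ (Z -> X) = T ^ T = F
((V & W) <-> ((W <-> Z) <-> Z)) ^ ((W <-> X) ^ (Z -> X)) = F ^ F = F
(X ^ V) <-> (((V & W) <-> ((W <-> Z) <-> Z)) ^ ((W <-> X) ^ (Z -> X))) = T <-> F = F

F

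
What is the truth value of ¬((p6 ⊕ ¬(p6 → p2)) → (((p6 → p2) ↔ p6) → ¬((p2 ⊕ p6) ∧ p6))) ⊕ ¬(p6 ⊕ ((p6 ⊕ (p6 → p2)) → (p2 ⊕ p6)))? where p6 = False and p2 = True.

Substituting p6=False, p2=True:
p6 → p2 = False → True = True
¬(p6 → p2) = ¬True = False
p6 ⊕ ¬(p6 → p2) = False ⊕ False = False
p6 → p2 = False → True = True
(p6 → p2) ↔ p6 = True ↔ False = False
p2 ⊕ p6 = True ⊕ False = True
(p2 ⊕ p6) ∧ p6 = True ∧ False = False
¬((p2 ⊕ p6) ∧ p6) = ¬False = True
((p6 → p2) ↔ p6) → ¬((p2 ⊕ p6) ∧ p6) = False → True = True
(p6 ⊕ ¬(p6 → p2)) → (((p6 → p2) ↔ p6) → ¬((p2 ⊕ p6) ∧ p6)) = False → True = True
¬((p6 ⊕ ¬(p6 → p2)) → (((p6 → p2) ↔ p6) → ¬((p2 ⊕ p6) ∧ p6))) = ¬True = False
p6 → p2 = False → True = True
p6 ⊕ (p6 → p2) = False ⊕ True = True
p2 ⊕ p6 = True ⊕ False = True
(p6 ⊕ (p6 → p2)) → (p2 ⊕ p6) = True → True = True
p6 ⊕ ((p6 ⊕ (p6 → p2)) → (p2 ⊕ p6)) = False ⊕ True = True
¬(p6 ⊕ ((p6 ⊕ (p6 → p2)) → (p2 ⊕ p6))) = ¬True = False
¬((p6 ⊕ ¬(p6 → p2)) → (((p6 → p2) ↔ p6) → ¬((p2 ⊕ p6) ∧ p6))) ⊕ ¬(p6 ⊕ ((p6 ⊕ (p6 → p2)) → (p2 ⊕ p6))) = False ⊕ False = False

False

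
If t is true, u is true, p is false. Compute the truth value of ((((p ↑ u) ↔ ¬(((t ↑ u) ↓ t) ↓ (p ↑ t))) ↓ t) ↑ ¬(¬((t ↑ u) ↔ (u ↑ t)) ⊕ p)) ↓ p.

F

p ↑ u = F ↑ T = T
t ↑ u = T ↑ T = F
(t ↑ u) ↓ t = F ↓ T = F
p ↑ t = F ↑ T = T
((t ↑ u) ↓ t) ↓ (p ↑ t) = F ↓ T = F
¬(((t ↑ u) ↓ t) ↓ (p ↑ t)) = ¬F = T
(p ↑ u) ↔ ¬(((t ↑ u) ↓ t) ↓ (p ↑ t)) = T ↔ T = T
((p ↑ u) ↔ ¬(((t ↑ u) ↓ t) ↓ (p ↑ t))) ↓ t = T ↓ T = F
t ↑ u = T ↑ T = F
u ↑ t = T ↑ T = F
(t ↑ u) ↔ (u ↑ t) = F ↔ F = T
¬((t ↑ u) ↔ (u ↑ t)) = ¬T = F
¬((t ↑ u) ↔ (u ↑ t)) ⊕ p = F ⊕ F = F
¬(¬((t ↑ u) ↔ (u ↑ t)) ⊕ p) = ¬F = T
(((p ↑ u) ↔ ¬(((t ↑ u) ↓ t) ↓ (p ↑ t))) ↓ t) ↑ ¬(¬((t ↑ u) ↔ (u ↑ t)) ⊕ p) = F ↑ T = T
((((p ↑ u) ↔ ¬(((t ↑ u) ↓ t) ↓ (p ↑ t))) ↓ t) ↑ ¬(¬((t ↑ u) ↔ (u ↑ t)) ⊕ p)) ↓ p = T ↓ F = F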